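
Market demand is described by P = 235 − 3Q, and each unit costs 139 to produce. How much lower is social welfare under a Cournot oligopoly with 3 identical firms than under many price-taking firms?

Competitive firms price at marginal cost: P = 139, giving Q = 32.
CS = ½·(235 − 139)·32 = 1536; PS = (139 − 139)·32 = 0; TS = 1536.
Cournot with 3 identical firms: the symmetric best-response condition is 235 − 12q = 139. Each firm produces q = 8, total output Q = 24, price P = 163.
CS = ½·(235 − 163)·24 = 864; PS = (163 − 139)·24 = 576; TS = 1440.
Change in social welfare: 1440 − 1536 = −96.

TS falls by 96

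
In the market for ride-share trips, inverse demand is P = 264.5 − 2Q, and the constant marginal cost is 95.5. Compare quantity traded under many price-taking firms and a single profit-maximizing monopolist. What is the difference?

Q falls by 42.25

Competitive firms price at marginal cost: P = 95.5, giving Q = 84.5.
A monopolist chooses Q where MR = MC. MR = 264.5 − 4Q; setting this equal to 95.5 gives Q = 42.25 and P = 180.
Change in quantity traded: 42.25 − 84.5 = −42.25.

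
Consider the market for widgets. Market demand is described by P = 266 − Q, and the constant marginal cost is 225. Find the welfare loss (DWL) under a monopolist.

DWL = 210.125

Perfect competition: P = MC = 225, so 266 − Q = 225 and Q = 41.
The monopolist equates marginal revenue to marginal cost: 266 − 2Q = 225, so Q = 20.5. From demand, P = 245.5.
DWL is the triangle between Q = 20.5 and Q = 41: ½·(41 − 20.5)·(245.5 − 225) = 210.125.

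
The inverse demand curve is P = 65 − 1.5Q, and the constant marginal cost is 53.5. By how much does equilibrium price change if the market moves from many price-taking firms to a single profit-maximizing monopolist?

P rises by 5.75

Under competition P = MC = 53.5, so Q = (65 − 53.5)/1.5 = 23/3.
Monopoly sets MR = MC: 65 − 3Q = 53.5 ⇒ Q = 23/6, P = 65 − 1.5·23/6 = 59.25.
Change in equilibrium price: 59.25 − 53.5 = 5.75.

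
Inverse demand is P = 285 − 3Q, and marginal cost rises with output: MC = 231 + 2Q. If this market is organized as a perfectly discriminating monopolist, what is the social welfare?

TS = 291.6

A perfectly discriminating monopolist sells every unit with P(Q) ≥ MC(Q), so output equals the competitive quantity Q = 10.8. Each buyer pays their reservation price, so CS = 0 and the firm captures all surplus.
TS = 291.6 (equal to competitive TS).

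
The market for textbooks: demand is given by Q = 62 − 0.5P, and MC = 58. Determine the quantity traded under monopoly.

Q = 16.5

Inverting demand: P = 124 − 2Q.
The monopolist equates marginal revenue to marginal cost: 124 − 4Q = 58, so Q = 16.5. From demand, P = 91.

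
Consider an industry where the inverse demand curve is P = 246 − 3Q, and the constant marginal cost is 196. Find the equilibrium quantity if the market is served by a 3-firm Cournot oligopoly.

Q = 12.5

In a 3-firm Cournot equilibrium, symmetry and the first-order condition give q = (246 − 196)/(12) = 25/6. So Q = 12.5 and P = 208.5.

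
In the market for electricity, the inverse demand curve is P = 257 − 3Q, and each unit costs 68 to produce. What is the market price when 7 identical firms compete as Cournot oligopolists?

P = 91.625

Cournot with 7 identical firms: the symmetric best-response condition is 257 − 24q = 68. Each firm produces q = 7.875, total output Q = 55.125, price P = 91.625.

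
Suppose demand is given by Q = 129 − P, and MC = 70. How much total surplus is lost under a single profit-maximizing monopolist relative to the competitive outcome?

DWL = 435.125

Inverting demand: P = 129 − Q.
Perfect competition: P = MC = 70, so 129 − Q = 70 and Q = 59.
Monopoly sets MR = MC: 129 − 2Q = 70 ⇒ Q = 29.5, P = 129 − 29.5 = 99.5.
DWL is the triangle between Q = 29.5 and Q = 59: ½·(59 − 29.5)·(99.5 − 70) = 435.125.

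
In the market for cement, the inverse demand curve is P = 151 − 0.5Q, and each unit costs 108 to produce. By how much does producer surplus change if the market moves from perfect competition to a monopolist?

Producer surplus rises by 924.5

Competitive firms price at marginal cost: P = 108, giving Q = 86.
PS = (108 − 108)·86 = 0.
A monopolist chooses Q where MR = MC. MR = 151 − Q; setting this equal to 108 gives Q = 43 and P = 129.5.
PS = (129.5 − 108)·43 = 924.5.
Change in producer surplus: 924.5 − 0 = 924.5.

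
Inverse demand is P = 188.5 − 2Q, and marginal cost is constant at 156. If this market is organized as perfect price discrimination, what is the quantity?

Q = 16.25

With perfect price discrimination, output is the efficient level Q = 16.25 (where demand meets MC), but every buyer pays their willingness to pay: CS = 0 and PS = total surplus.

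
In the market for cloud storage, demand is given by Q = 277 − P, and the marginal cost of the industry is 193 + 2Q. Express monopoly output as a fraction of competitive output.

Q_m/Q_c = 0.75

Inverting demand: P = 277 − Q.
The monopolist equates marginal revenue to marginal cost: 277 − 2Q = 193 + 2Q, so Q = 21. From demand, P = 256.
Under competition P = MC: 277 − Q = 193 + 2Q ⇒ Q = 28, P = 249.
Ratio Q_m/Q_c = 21/28 = 0.75.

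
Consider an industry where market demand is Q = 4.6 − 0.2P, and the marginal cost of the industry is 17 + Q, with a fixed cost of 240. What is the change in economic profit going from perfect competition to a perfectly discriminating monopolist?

Economic profit rises by 2.5

Inverting demand: P = 23 − 5Q.
Under competition P = MC: 23 − 5Q = 17 + Q ⇒ Q = 1, P = 18.
Profit = 18·1 − (17·1 + ½·1·1²) − 240 = −239.5.
With perfect price discrimination, output is the efficient level Q = 1 (where demand meets MC), but every buyer pays their willingness to pay: CS = 0 and PS = total surplus.
PS equals the full surplus area, 3. Profit = 3 − 240 = −237.
Change in economic profit: −237 − −239.5 = 2.5.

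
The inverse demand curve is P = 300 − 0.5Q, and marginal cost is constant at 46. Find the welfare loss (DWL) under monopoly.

Competitive firms price at marginal cost: P = 46, giving Q = 508.
Monopoly sets MR = MC: 300 − Q = 46 ⇒ Q = 254, P = 300 − 0.5·254 = 173.
DWL is the triangle between Q = 254 and Q = 508: ½·(508 − 254)·(173 − 46) = 16129.

DWL = 16129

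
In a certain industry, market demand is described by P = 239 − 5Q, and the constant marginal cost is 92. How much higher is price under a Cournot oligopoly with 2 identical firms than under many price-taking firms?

P rises by 49

Competitive firms price at marginal cost: P = 92, giving Q = 29.4.
Cournot with 2 identical firms: the symmetric best-response condition is 239 − 15q = 92. Each firm produces q = 9.8, total output Q = 19.6, price P = 141.
Change in price: 141 − 92 = 49.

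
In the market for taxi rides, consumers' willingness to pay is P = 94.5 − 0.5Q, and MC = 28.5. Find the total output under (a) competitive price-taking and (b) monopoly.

Competition: Q = 132; Monopoly: Q = 66

Under competition P = MC = 28.5, so Q = (94.5 − 28.5)/0.5 = 132.
The monopolist equates marginal revenue to marginal cost: 94.5 − Q = 28.5, so Q = 66. From demand, P = 61.5.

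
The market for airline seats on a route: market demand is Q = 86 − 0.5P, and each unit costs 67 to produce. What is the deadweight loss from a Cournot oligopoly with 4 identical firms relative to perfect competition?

Inverting demand: P = 172 − 2Q.
Competitive firms price at marginal cost: P = 67, giving Q = 52.5.
Cournot with 4 identical firms: the symmetric best-response condition is 172 − 10q = 67. Each firm produces q = 10.5, total output Q = 42, price P = 88.
DWL is the triangle between Q = 42 and Q = 52.5: ½·(52.5 − 42)·(88 − 67) = 110.25.

DWL = 110.25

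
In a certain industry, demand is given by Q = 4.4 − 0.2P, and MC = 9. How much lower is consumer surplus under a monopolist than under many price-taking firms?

CS falls by 12.675

Inverting demand: P = 22 − 5Q.
Under competition P = MC = 9, so Q = (22 − 9)/5 = 2.6.
CS = ½·(22 − 9)·2.6 = 16.9.
A monopolist chooses Q where MR = MC. MR = 22 − 10Q; setting this equal to 9 gives Q = 1.3 and P = 15.5.
CS = ½·(22 − 15.5)·1.3 = 4.225.
Change in consumer surplus: 4.225 − 16.9 = −12.675.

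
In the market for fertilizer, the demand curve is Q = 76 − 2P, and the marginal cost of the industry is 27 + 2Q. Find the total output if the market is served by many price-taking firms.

Q = 4.4

Inverting demand: P = 38 − 0.5Q.
Under competition P = MC: 38 − 0.5Q = 27 + 2Q ⇒ Q = 4.4, P = 35.8.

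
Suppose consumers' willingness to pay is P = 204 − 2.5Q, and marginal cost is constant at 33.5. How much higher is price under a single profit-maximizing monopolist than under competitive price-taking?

Price rises by 85.25

Under competition P = MC = 33.5, so Q = (204 − 33.5)/2.5 = 68.2.
The monopolist equates marginal revenue to marginal cost: 204 − 5Q = 33.5, so Q = 34.1. From demand, P = 118.75.
Change in price: 118.75 − 33.5 = 85.25.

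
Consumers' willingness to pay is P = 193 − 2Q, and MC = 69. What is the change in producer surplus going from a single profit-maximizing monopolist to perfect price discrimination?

PS rises by 1922

Monopoly sets MR = MC: 193 − 4Q = 69 ⇒ Q = 31, P = 193 − 2·31 = 131.
PS = (131 − 69)·31 = 1922.
Under first-degree price discrimination the firm charges each unit its demand price and produces up to where P = MC, i.e. Q = 62. Consumer surplus is zero; producer surplus equals total surplus.
PS = ½·(193 − 69)·62 = 3844.
Change in producer surplus: 3844 − 1922 = 1922.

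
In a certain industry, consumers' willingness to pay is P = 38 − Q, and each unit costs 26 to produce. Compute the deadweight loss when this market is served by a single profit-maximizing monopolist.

Competitive firms price at marginal cost: P = 26, giving Q = 12.
Monopoly sets MR = MC: 38 − 2Q = 26 ⇒ Q = 6, P = 38 − 6 = 32.
DWL is the triangle between Q = 6 and Q = 12: ½·(12 − 6)·(32 − 26) = 18.

DWL = 18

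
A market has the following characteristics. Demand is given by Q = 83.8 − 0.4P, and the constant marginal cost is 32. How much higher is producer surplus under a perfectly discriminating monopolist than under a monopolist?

PS rises by 3150.625

Inverting demand: P = 209.5 − 2.5Q.
The monopolist equates marginal revenue to marginal cost: 209.5 − 5Q = 32, so Q = 35.5. From demand, P = 120.75.
PS = (120.75 − 32)·35.5 = 3150.625.
With perfect price discrimination, output is the efficient level Q = 71 (where demand meets MC), but every buyer pays their willingness to pay: CS = 0 and PS = total surplus.
PS = ½·(209.5 − 32)·71 = 6301.25.
Change in producer surplus: 6301.25 − 3150.625 = 3150.625.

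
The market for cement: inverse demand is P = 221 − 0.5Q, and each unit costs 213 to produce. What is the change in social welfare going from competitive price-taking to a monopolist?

Perfect competition: P = MC = 213, so 221 − 0.5Q = 213 and Q = 16.
CS = ½·(221 − 213)·16 = 64; PS = (213 − 213)·16 = 0; TS = 64.
A monopolist chooses Q where MR = MC. MR = 221 − Q; setting this equal to 213 gives Q = 8 and P = 217.
CS = ½·(221 − 217)·8 = 16; PS = (217 − 213)·8 = 32; TS = 48.
Change in social welfare: 48 − 64 = −16.

Social welfare falls by 16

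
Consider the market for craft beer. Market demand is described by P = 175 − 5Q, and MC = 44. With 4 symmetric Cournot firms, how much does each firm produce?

q_i = 5.24

Cournot with 4 identical firms: the symmetric best-response condition is 175 − 25q = 44. Each firm produces q = 5.24, total output Q = 20.96, price P = 70.2.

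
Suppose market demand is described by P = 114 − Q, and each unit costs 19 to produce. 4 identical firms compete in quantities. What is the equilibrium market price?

P = 38

Cournot with 4 identical firms: the symmetric best-response condition is 114 − 5q = 19. Each firm produces q = 19, total output Q = 76, price P = 38.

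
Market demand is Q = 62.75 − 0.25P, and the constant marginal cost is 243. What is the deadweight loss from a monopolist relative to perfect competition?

DWL = 2

Inverting demand: P = 251 − 4Q.
Perfect competition: P = MC = 243, so 251 − 4Q = 243 and Q = 2.
A monopolist chooses Q where MR = MC. MR = 251 − 8Q; setting this equal to 243 gives Q = 1 and P = 247.
DWL is the triangle between Q = 1 and Q = 2: ½·(2 − 1)·(247 − 243) = 2.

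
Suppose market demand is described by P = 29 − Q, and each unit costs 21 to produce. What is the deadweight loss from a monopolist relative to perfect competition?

DWL = 8

Competitive firms price at marginal cost: P = 21, giving Q = 8.
Monopoly sets MR = MC: 29 − 2Q = 21 ⇒ Q = 4, P = 29 − 4 = 25.
DWL is the triangle between Q = 4 and Q = 8: ½·(8 − 4)·(25 − 21) = 8.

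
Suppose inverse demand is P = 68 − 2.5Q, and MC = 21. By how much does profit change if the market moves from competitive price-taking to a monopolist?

Profit rises by 220.9

Under competition P = MC = 21, so Q = (68 − 21)/2.5 = 18.8.
Profit = (21 − 21)·18.8 = 0.
Monopoly sets MR = MC: 68 − 5Q = 21 ⇒ Q = 9.4, P = 68 − 2.5·9.4 = 44.5.
Profit = (44.5 − 21)·9.4 = 220.9.
Change in profit: 220.9 − 0 = 220.9.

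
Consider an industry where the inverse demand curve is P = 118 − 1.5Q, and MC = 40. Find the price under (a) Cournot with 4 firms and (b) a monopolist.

Cournot with 4 identical firms: the symmetric best-response condition is 118 − 7.5q = 40. Each firm produces q = 10.4, total output Q = 41.6, price P = 55.6.
The monopolist equates marginal revenue to marginal cost: 118 − 3Q = 40, so Q = 26. From demand, P = 79.

Cournot: P = 55.6; Monopoly: P = 79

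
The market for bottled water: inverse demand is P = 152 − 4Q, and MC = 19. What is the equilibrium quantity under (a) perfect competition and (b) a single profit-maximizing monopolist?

Under competition P = MC = 19, so Q = (152 − 19)/4 = 33.25.
A monopolist chooses Q where MR = MC. MR = 152 − 8Q; setting this equal to 19 gives Q = 16.625 and P = 85.5.

Competition: Q = 33.25; Monopoly: Q = 16.625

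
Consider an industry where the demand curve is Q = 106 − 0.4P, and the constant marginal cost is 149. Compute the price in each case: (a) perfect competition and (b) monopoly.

Competition: P = 149; Monopoly: P = 207

Inverting demand: P = 265 − 2.5Q.
Competitive firms price at marginal cost: P = 149, giving Q = 46.4.
Monopoly sets MR = MC: 265 − 5Q = 149 ⇒ Q = 23.2, P = 265 − 2.5·23.2 = 207.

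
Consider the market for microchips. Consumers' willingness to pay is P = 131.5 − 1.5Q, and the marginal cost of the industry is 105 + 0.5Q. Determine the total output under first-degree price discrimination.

Q = 13.25

Under first-degree price discrimination the firm charges each unit its demand price and produces up to where P = MC, i.e. Q = 13.25. Consumer surplus is zero; producer surplus equals total surplus.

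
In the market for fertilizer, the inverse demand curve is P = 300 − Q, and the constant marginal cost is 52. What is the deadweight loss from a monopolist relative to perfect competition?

Competitive firms price at marginal cost: P = 52, giving Q = 248.
A monopolist chooses Q where MR = MC. MR = 300 − 2Q; setting this equal to 52 gives Q = 124 and P = 176.
DWL is the triangle between Q = 124 and Q = 248: ½·(248 − 124)·(176 − 52) = 7688.

DWL = 7688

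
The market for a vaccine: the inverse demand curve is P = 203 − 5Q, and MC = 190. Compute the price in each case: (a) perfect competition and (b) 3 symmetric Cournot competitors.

Under competition P = MC = 190, so Q = (203 − 190)/5 = 2.6.
With 3 symmetric Cournot firms, each firm's FOC gives 203 − 20q = 190, so q = 0.65, Q = 3·0.65 = 1.95, and P = 193.25.

Competition: P = 190; Cournot: P = 193.25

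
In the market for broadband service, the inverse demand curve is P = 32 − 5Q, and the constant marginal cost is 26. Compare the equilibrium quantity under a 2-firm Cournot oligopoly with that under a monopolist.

Cournot: Q = 0.8; Monopoly: Q = 0.6

With 2 symmetric Cournot firms, each firm's FOC gives 32 − 15q = 26, so q = 0.4, Q = 2·0.4 = 0.8, and P = 28.
The monopolist equates marginal revenue to marginal cost: 32 − 10Q = 26, so Q = 0.6. From demand, P = 29.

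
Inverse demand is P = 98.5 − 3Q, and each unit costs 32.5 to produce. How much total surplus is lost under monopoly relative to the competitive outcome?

DWL = 181.5

Competitive firms price at marginal cost: P = 32.5, giving Q = 22.
A monopolist chooses Q where MR = MC. MR = 98.5 − 6Q; setting this equal to 32.5 gives Q = 11 and P = 65.5.
DWL is the triangle between Q = 11 and Q = 22: ½·(22 − 11)·(65.5 − 32.5) = 181.5.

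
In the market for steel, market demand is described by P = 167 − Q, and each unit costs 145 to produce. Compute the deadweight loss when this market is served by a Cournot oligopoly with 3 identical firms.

Perfect competition: P = MC = 145, so 167 − Q = 145 and Q = 22.
With 3 symmetric Cournot firms, each firm's FOC gives 167 − 4q = 145, so q = 5.5, Q = 3·5.5 = 16.5, and P = 150.5.
DWL is the triangle between Q = 16.5 and Q = 22: ½·(22 − 16.5)·(150.5 − 145) = 15.125.

DWL = 15.125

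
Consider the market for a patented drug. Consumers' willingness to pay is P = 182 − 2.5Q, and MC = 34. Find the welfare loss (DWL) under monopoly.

DWL = 1095.2

Perfect competition: P = MC = 34, so 182 − 2.5Q = 34 and Q = 59.2.
A monopolist chooses Q where MR = MC. MR = 182 − 5Q; setting this equal to 34 gives Q = 29.6 and P = 108.
DWL is the triangle between Q = 29.6 and Q = 59.2: ½·(59.2 − 29.6)·(108 − 34) = 1095.2.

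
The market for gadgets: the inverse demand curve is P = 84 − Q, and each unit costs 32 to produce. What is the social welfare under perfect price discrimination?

TS = 1352

Under first-degree price discrimination the firm charges each unit its demand price and produces up to where P = MC, i.e. Q = 52. Consumer surplus is zero; producer surplus equals total surplus.
TS = 1352 (equal to competitive TS).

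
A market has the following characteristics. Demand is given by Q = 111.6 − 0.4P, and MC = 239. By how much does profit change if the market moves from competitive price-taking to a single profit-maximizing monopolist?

Inverting demand: P = 279 − 2.5Q.
Competitive firms price at marginal cost: P = 239, giving Q = 16.
Profit = (239 − 239)·16 = 0.
The monopolist equates marginal revenue to marginal cost: 279 − 5Q = 239, so Q = 8. From demand, P = 259.
Profit = (259 − 239)·8 = 160.
Change in profit: 160 − 0 = 160.

π rises by 160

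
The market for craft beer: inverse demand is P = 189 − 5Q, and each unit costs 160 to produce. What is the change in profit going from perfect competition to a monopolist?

π rises by 42.05

Perfect competition: P = MC = 160, so 189 − 5Q = 160 and Q = 5.8.
Profit = (160 − 160)·5.8 = 0.
The monopolist equates marginal revenue to marginal cost: 189 − 10Q = 160, so Q = 2.9. From demand, P = 174.5.
Profit = (174.5 − 160)·2.9 = 42.05.
Change in profit: 42.05 − 0 = 42.05.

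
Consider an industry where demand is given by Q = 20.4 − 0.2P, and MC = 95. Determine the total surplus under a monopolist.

Inverting demand: P = 102 − 5Q.
The monopolist equates marginal revenue to marginal cost: 102 − 10Q = 95, so Q = 0.7. From demand, P = 98.5.
CS = ½·(102 − 98.5)·0.7 = 1.225; PS = (98.5 − 95)·0.7 = 2.45; TS = 3.675.

TS = 3.675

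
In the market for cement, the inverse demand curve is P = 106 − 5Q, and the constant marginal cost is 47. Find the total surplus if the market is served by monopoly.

TS = 261.075

A monopolist chooses Q where MR = MC. MR = 106 − 10Q; setting this equal to 47 gives Q = 5.9 and P = 76.5.
CS = ½·(106 − 76.5)·5.9 = 87.025; PS = (76.5 − 47)·5.9 = 174.05; TS = 261.075.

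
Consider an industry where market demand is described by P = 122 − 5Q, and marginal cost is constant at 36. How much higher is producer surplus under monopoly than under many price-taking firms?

Under competition P = MC = 36, so Q = (122 − 36)/5 = 17.2.
PS = (36 − 36)·17.2 = 0.
The monopolist equates marginal revenue to marginal cost: 122 − 10Q = 36, so Q = 8.6. From demand, P = 79.
PS = (79 − 36)·8.6 = 369.8.
Change in producer surplus: 369.8 − 0 = 369.8.

Producer surplus rises by 369.8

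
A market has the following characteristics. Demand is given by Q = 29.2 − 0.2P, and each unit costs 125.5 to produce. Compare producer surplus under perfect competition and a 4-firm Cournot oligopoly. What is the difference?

Producer surplus rises by 13.448

Inverting demand: P = 146 − 5Q.
Perfect competition: P = MC = 125.5, so 146 − 5Q = 125.5 and Q = 4.1.
PS = (125.5 − 125.5)·4.1 = 0.
Cournot with 4 identical firms: the symmetric best-response condition is 146 − 25q = 125.5. Each firm produces q = 0.82, total output Q = 3.28, price P = 129.6.
PS = (129.6 − 125.5)·3.28 = 13.448.
Change in producer surplus: 13.448 − 0 = 13.448.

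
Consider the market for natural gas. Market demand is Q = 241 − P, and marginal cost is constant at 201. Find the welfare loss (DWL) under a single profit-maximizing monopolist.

Inverting demand: P = 241 − Q.
Perfect competition: P = MC = 201, so 241 − Q = 201 and Q = 40.
Monopoly sets MR = MC: 241 − 2Q = 201 ⇒ Q = 20, P = 241 − 20 = 221.
DWL is the triangle between Q = 20 and Q = 40: ½·(40 − 20)·(221 − 201) = 200.

DWL = 200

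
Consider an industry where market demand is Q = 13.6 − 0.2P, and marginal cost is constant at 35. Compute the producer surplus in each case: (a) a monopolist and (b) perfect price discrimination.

Inverting demand: P = 68 − 5Q.
The monopolist equates marginal revenue to marginal cost: 68 − 10Q = 35, so Q = 3.3. From demand, P = 51.5.
PS = (51.5 − 35)·3.3 = 54.45.
Under first-degree price discrimination the firm charges each unit its demand price and produces up to where P = MC, i.e. Q = 6.6. Consumer surplus is zero; producer surplus equals total surplus.
PS = ½·(68 − 35)·6.6 = 108.9.

Monopoly: PS = 54.45; Perfect PD: PS = 108.9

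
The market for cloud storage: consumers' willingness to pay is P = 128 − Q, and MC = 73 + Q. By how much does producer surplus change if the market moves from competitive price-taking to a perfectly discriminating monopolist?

Producer surplus rises by 378.125

Under competition P = MC: 128 − Q = 73 + Q ⇒ Q = 27.5, P = 100.5.
PS = P·Q − VC(Q) = 100.5·27.5 − (73·27.5 + ½·1·27.5²) = 378.125.
Under first-degree price discrimination the firm charges each unit its demand price and produces up to where P = MC, i.e. Q = 27.5. Consumer surplus is zero; producer surplus equals total surplus.
PS = ½·(128 − 73)·27.5 = 756.25.
Change in producer surplus: 756.25 − 378.125 = 378.125.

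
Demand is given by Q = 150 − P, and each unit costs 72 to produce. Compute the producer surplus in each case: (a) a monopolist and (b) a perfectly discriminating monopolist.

Monopoly: PS = 1521; Perfect PD: PS = 3042

Inverting demand: P = 150 − Q.
A monopolist chooses Q where MR = MC. MR = 150 − 2Q; setting this equal to 72 gives Q = 39 and P = 111.
PS = (111 − 72)·39 = 1521.
Under first-degree price discrimination the firm charges each unit its demand price and produces up to where P = MC, i.e. Q = 78. Consumer surplus is zero; producer surplus equals total surplus.
PS = ½·(150 − 72)·78 = 3042.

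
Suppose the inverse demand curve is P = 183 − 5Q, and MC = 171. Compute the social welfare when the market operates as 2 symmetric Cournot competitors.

TS = 12.8

Cournot with 2 identical firms: the symmetric best-response condition is 183 − 15q = 171. Each firm produces q = 0.8, total output Q = 1.6, price P = 175.
CS = ½·(183 − 175)·1.6 = 6.4; PS = (175 − 171)·1.6 = 6.4; TS = 12.8.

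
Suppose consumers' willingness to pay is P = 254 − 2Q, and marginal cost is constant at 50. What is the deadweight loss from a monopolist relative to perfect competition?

DWL = 2601

Perfect competition: P = MC = 50, so 254 − 2Q = 50 and Q = 102.
Monopoly sets MR = MC: 254 − 4Q = 50 ⇒ Q = 51, P = 254 − 2·51 = 152.
DWL is the triangle between Q = 51 and Q = 102: ½·(102 − 51)·(152 − 50) = 2601.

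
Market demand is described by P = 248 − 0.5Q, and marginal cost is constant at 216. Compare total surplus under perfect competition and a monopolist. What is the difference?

TS falls by 256

Under competition P = MC = 216, so Q = (248 − 216)/0.5 = 64.
CS = ½·(248 − 216)·64 = 1024; PS = (216 − 216)·64 = 0; TS = 1024.
The monopolist equates marginal revenue to marginal cost: 248 − Q = 216, so Q = 32. From demand, P = 232.
CS = ½·(248 − 232)·32 = 256; PS = (232 − 216)·32 = 512; TS = 768.
Change in total surplus: 768 − 1024 = −256.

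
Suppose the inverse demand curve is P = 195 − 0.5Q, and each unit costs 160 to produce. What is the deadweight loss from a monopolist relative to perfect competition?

Perfect competition: P = MC = 160, so 195 − 0.5Q = 160 and Q = 70.
Monopoly sets MR = MC: 195 − Q = 160 ⇒ Q = 35, P = 195 − 0.5·35 = 177.5.
DWL is the triangle between Q = 35 and Q = 70: ½·(70 − 35)·(177.5 − 160) = 306.25.

DWL = 306.25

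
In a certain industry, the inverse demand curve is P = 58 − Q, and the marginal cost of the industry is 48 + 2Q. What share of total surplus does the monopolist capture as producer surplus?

PS/TS = 0.8

The monopolist equates marginal revenue to marginal cost: 58 − 2Q = 48 + 2Q, so Q = 2.5. From demand, P = 55.5.
CS = ½·(58 − 55.5)·2.5 = 3.125.
PS = P·Q − VC(Q) = 55.5·2.5 − (48·2.5 + ½·2·2.5²) = 12.5.
Share captured = PS/TS = 12.5/15.625 = 0.8.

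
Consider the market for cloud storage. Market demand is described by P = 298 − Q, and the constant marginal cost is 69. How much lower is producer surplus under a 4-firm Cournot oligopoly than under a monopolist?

Producer surplus falls by 4719.69

The monopolist equates marginal revenue to marginal cost: 298 − 2Q = 69, so Q = 114.5. From demand, P = 183.5.
PS = (183.5 − 69)·114.5 = 13110.25.
With 4 symmetric Cournot firms, each firm's FOC gives 298 − 5q = 69, so q = 45.8, Q = 4·45.8 = 183.2, and P = 114.8.
PS = (114.8 − 69)·183.2 = 8390.56.
Change in producer surplus: 8390.56 − 13110.25 = −4719.69.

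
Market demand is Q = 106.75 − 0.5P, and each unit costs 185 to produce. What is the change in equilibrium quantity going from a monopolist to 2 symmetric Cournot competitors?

Inverting demand: P = 213.5 − 2Q.
The monopolist equates marginal revenue to marginal cost: 213.5 − 4Q = 185, so Q = 7.125. From demand, P = 199.25.
Cournot with 2 identical firms: the symmetric best-response condition is 213.5 − 6q = 185. Each firm produces q = 4.75, total output Q = 9.5, price P = 194.5.
Change in equilibrium quantity: 9.5 − 7.125 = 2.375.

Equilibrium quantity rises by 2.375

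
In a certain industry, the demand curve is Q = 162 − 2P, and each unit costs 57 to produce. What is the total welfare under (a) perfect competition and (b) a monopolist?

Competition: TS = 576; Monopoly: TS = 432

Inverting demand: P = 81 − 0.5Q.
Perfect competition: P = MC = 57, so 81 − 0.5Q = 57 and Q = 48.
CS = ½·(81 − 57)·48 = 576; PS = (57 − 57)·48 = 0; TS = 576.
The monopolist equates marginal revenue to marginal cost: 81 − Q = 57, so Q = 24. From demand, P = 69.
CS = ½·(81 − 69)·24 = 144; PS = (69 − 57)·24 = 288; TS = 432.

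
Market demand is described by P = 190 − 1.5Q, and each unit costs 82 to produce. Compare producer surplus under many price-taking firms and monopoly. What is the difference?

Perfect competition: P = MC = 82, so 190 − 1.5Q = 82 and Q = 72.
PS = (82 − 82)·72 = 0.
The monopolist equates marginal revenue to marginal cost: 190 − 3Q = 82, so Q = 36. From demand, P = 136.
PS = (136 − 82)·36 = 1944.
Change in producer surplus: 1944 − 0 = 1944.

PS rises by 1944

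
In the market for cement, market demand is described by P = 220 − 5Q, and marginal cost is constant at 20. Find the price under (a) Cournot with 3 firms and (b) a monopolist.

Cournot: P = 70; Monopoly: P = 120

In a 3-firm Cournot equilibrium, symmetry and the first-order condition give q = (220 − 20)/(20) = 10. So Q = 30 and P = 70.
A monopolist chooses Q where MR = MC. MR = 220 − 10Q; setting this equal to 20 gives Q = 20 and P = 120.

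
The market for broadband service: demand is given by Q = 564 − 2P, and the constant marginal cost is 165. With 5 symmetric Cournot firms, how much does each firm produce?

q_i = 39

Inverting demand: P = 282 − 0.5Q.
In a 5-firm Cournot equilibrium, symmetry and the first-order condition give q = (282 − 165)/(3) = 39. So Q = 195 and P = 184.5.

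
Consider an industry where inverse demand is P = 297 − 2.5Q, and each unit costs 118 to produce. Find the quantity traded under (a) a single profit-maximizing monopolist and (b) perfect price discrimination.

Monopoly: Q = 35.8; Perfect PD: Q = 71.6

The monopolist equates marginal revenue to marginal cost: 297 − 5Q = 118, so Q = 35.8. From demand, P = 207.5.
Under first-degree price discrimination the firm charges each unit its demand price and produces up to where P = MC, i.e. Q = 71.6. Consumer surplus is zero; producer surplus equals total surplus.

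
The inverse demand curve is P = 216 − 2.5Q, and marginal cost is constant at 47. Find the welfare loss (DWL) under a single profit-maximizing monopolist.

DWL = 1428.05

Perfect competition: P = MC = 47, so 216 − 2.5Q = 47 and Q = 67.6.
A monopolist chooses Q where MR = MC. MR = 216 − 5Q; setting this equal to 47 gives Q = 33.8 and P = 131.5.
DWL is the triangle between Q = 33.8 and Q = 67.6: ½·(67.6 − 33.8)·(131.5 − 47) = 1428.05.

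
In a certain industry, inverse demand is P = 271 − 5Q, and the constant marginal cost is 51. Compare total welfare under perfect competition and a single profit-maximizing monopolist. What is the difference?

Total welfare falls by 1210

Competitive firms price at marginal cost: P = 51, giving Q = 44.
CS = ½·(271 − 51)·44 = 4840; PS = (51 − 51)·44 = 0; TS = 4840.
Monopoly sets MR = MC: 271 − 10Q = 51 ⇒ Q = 22, P = 271 − 5·22 = 161.
CS = ½·(271 − 161)·22 = 1210; PS = (161 − 51)·22 = 2420; TS = 3630.
Change in total welfare: 3630 − 4840 = −1210.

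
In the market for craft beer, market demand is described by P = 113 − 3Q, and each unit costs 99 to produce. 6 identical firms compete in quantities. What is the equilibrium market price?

Cournot with 6 identical firms: the symmetric best-response condition is 113 − 21q = 99. Each firm produces q = 2/3, total output Q = 4, price P = 101.

P = 101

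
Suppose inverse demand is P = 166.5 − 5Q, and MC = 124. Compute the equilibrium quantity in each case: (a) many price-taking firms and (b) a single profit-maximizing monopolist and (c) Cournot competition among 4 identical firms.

Competition: Q = 8.5; Monopoly: Q = 4.25; Cournot: Q = 6.8

Perfect competition: P = MC = 124, so 166.5 − 5Q = 124 and Q = 8.5.
The monopolist equates marginal revenue to marginal cost: 166.5 − 10Q = 124, so Q = 4.25. From demand, P = 145.25.
Cournot with 4 identical firms: the symmetric best-response condition is 166.5 − 25q = 124. Each firm produces q = 1.7, total output Q = 6.8, price P = 132.5.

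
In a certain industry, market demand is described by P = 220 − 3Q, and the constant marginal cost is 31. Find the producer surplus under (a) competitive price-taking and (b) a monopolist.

Perfect competition: P = MC = 31, so 220 − 3Q = 31 and Q = 63.
PS = (31 − 31)·63 = 0.
Monopoly sets MR = MC: 220 − 6Q = 31 ⇒ Q = 31.5, P = 220 − 3·31.5 = 125.5.
PS = (125.5 − 31)·31.5 = 2976.75.

Competition: PS = 0; Monopoly: PS = 2976.75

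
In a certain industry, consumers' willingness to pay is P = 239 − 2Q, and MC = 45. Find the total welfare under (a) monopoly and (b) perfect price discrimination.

A monopolist chooses Q where MR = MC. MR = 239 − 4Q; setting this equal to 45 gives Q = 48.5 and P = 142.
CS = ½·(239 − 142)·48.5 = 2352.25; PS = (142 − 45)·48.5 = 4704.5; TS = 7056.75.
A perfectly discriminating monopolist sells every unit with P(Q) ≥ MC(Q), so output equals the competitive quantity Q = 97. Each buyer pays their reservation price, so CS = 0 and the firm captures all surplus.
TS = 9409 (equal to competitive TS).

Monopoly: TS = 7056.75; Perfect PD: TS = 9409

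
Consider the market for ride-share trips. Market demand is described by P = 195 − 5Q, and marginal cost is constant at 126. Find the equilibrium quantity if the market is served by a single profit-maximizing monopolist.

Monopoly sets MR = MC: 195 − 10Q = 126 ⇒ Q = 6.9, P = 195 − 5·6.9 = 160.5.

Q = 6.9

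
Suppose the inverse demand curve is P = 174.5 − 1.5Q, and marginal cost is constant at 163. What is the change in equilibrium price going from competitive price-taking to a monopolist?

Under competition P = MC = 163, so Q = (174.5 − 163)/1.5 = 23/3.
The monopolist equates marginal revenue to marginal cost: 174.5 − 3Q = 163, so Q = 23/6. From demand, P = 168.75.
Change in equilibrium price: 168.75 − 163 = 5.75.

Equilibrium price rises by 5.75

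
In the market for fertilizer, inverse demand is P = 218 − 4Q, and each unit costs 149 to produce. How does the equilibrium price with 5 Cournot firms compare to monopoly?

Cournot: P = 160.5; Monopoly: P = 183.5

With 5 symmetric Cournot firms, each firm's FOC gives 218 − 24q = 149, so q = 2.875, Q = 5·2.875 = 14.375, and P = 160.5.
A monopolist chooses Q where MR = MC. MR = 218 − 8Q; setting this equal to 149 gives Q = 8.625 and P = 183.5.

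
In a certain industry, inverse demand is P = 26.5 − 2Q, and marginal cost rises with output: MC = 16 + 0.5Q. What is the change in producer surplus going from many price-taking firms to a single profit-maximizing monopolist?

Competitive equilibrium sets price equal to marginal cost: 26.5 − 2Q = 16 + 0.5Q, so Q = 4.2 and P = 18.1.
PS = P·Q − VC(Q) = 18.1·4.2 − (16·4.2 + ½·0.5·4.2²) = 4.41.
A monopolist chooses Q where MR = MC. MR = 26.5 − 4Q; setting this equal to 16 + 0.5Q gives Q = 7/3 and P = 131/6.
PS = P·Q − VC(Q) = 131/6·7/3 − (16·7/3 + ½·0.5·(7/3)²) = 12.25.
Change in producer surplus: 12.25 − 4.41 = 7.84.

Producer surplus rises by 7.84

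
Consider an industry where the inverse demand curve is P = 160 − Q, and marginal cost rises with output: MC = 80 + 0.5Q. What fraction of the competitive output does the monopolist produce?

The monopolist equates marginal revenue to marginal cost: 160 − 2Q = 80 + 0.5Q, so Q = 32. From demand, P = 128.
Competitive equilibrium sets price equal to marginal cost: 160 − Q = 80 + 0.5Q, so Q = 160/3 and P = 320/3.
Ratio Q_m/Q_c = 32/(160/3) = 0.6.

Q_m/Q_c = 0.6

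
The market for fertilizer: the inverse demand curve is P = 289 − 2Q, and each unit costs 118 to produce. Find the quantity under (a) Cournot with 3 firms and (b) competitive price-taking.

Cournot: Q = 64.125; Competition: Q = 85.5

With 3 symmetric Cournot firms, each firm's FOC gives 289 − 8q = 118, so q = 21.375, Q = 3·21.375 = 64.125, and P = 160.75.
Perfect competition: P = MC = 118, so 289 − 2Q = 118 and Q = 85.5.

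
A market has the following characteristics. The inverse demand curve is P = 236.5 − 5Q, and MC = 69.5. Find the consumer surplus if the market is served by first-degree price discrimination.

With perfect price discrimination, output is the efficient level Q = 33.4 (where demand meets MC), but every buyer pays their willingness to pay: CS = 0 and PS = total surplus.
CS = 0.

CS = 0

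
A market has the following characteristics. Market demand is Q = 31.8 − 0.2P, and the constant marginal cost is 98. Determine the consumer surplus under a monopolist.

CS = 93.025

Inverting demand: P = 159 − 5Q.
The monopolist equates marginal revenue to marginal cost: 159 − 10Q = 98, so Q = 6.1. From demand, P = 128.5.
CS = ½·(159 − 128.5)·6.1 = 93.025.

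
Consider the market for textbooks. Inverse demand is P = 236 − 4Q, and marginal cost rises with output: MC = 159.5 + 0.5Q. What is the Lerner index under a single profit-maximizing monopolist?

Lerner index = 0.18

The monopolist equates marginal revenue to marginal cost: 236 − 8Q = 159.5 + 0.5Q, so Q = 9. From demand, P = 200.
Lerner index = (P − MC)/P = (200 − 164)/200 = 0.18.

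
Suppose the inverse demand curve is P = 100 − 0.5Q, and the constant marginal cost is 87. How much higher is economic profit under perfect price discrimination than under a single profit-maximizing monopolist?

π rises by 84.5

The monopolist equates marginal revenue to marginal cost: 100 − Q = 87, so Q = 13. From demand, P = 93.5.
Profit = (93.5 − 87)·13 = 84.5.
With perfect price discrimination, output is the efficient level Q = 26 (where demand meets MC), but every buyer pays their willingness to pay: CS = 0 and PS = total surplus.
PS equals the full surplus area, 169. Profit = 169 = 169.
Change in economic profit: 169 − 84.5 = 84.5.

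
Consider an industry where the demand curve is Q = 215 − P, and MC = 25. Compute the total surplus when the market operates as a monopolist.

TS = 13537.5

Inverting demand: P = 215 − Q.
A monopolist chooses Q where MR = MC. MR = 215 − 2Q; setting this equal to 25 gives Q = 95 and P = 120.
CS = ½·(215 − 120)·95 = 4512.5; PS = (120 − 25)·95 = 9025; TS = 13537.5.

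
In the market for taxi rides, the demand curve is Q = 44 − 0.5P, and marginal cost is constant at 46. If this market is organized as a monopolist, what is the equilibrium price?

P = 67

Inverting demand: P = 88 − 2Q.
A monopolist chooses Q where MR = MC. MR = 88 − 4Q; setting this equal to 46 gives Q = 10.5 and P = 67.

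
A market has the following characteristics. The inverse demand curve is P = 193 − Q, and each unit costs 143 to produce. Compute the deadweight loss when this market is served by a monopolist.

DWL = 312.5

Perfect competition: P = MC = 143, so 193 − Q = 143 and Q = 50.
A monopolist chooses Q where MR = MC. MR = 193 − 2Q; setting this equal to 143 gives Q = 25 and P = 168.
DWL is the triangle between Q = 25 and Q = 50: ½·(50 − 25)·(168 − 143) = 312.5.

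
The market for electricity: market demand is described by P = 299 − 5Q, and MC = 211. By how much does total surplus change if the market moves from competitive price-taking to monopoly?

Total surplus falls by 193.6

Perfect competition: P = MC = 211, so 299 − 5Q = 211 and Q = 17.6.
CS = ½·(299 − 211)·17.6 = 774.4; PS = (211 − 211)·17.6 = 0; TS = 774.4.
A monopolist chooses Q where MR = MC. MR = 299 − 10Q; setting this equal to 211 gives Q = 8.8 and P = 255.
CS = ½·(299 − 255)·8.8 = 193.6; PS = (255 − 211)·8.8 = 387.2; TS = 580.8.
Change in total surplus: 580.8 − 774.4 = −193.6.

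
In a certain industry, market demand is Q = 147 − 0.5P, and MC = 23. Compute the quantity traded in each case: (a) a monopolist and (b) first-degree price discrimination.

Monopoly: Q = 67.75; Perfect PD: Q = 135.5

Inverting demand: P = 294 − 2Q.
Monopoly sets MR = MC: 294 − 4Q = 23 ⇒ Q = 67.75, P = 294 − 2·67.75 = 158.5.
With perfect price discrimination, output is the efficient level Q = 135.5 (where demand meets MC), but every buyer pays their willingness to pay: CS = 0 and PS = total surplus.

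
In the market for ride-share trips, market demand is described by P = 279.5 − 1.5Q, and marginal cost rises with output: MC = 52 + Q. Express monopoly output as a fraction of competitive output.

Q_m/Q_c = 0.625

A monopolist chooses Q where MR = MC. MR = 279.5 − 3Q; setting this equal to 52 + Q gives Q = 56.875 and P = 3107/16.
Competitive equilibrium sets price equal to marginal cost: 279.5 − 1.5Q = 52 + Q, so Q = 91 and P = 143.
Ratio Q_m/Q_c = 56.875/91 = 0.625.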